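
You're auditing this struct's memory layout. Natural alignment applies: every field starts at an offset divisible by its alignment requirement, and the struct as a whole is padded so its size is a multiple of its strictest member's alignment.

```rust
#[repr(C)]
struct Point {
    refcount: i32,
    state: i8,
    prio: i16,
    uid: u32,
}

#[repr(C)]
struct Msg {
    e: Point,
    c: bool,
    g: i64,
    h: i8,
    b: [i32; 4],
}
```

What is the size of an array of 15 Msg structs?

Point: @0: refcount [4B, align 4] → 4; @4: state [1B, align 1] → 5; +1 pad (align 2); @6: prio [2B, align 2] → 8; @8: uid [4B, align 4] → 12; size 12, align 4
@0: e [12B, align 4] → 12
@12: c [1B, align 1] → 13
+3 pad (align 8)
@16: g [8B, align 8] → 24
@24: h [1B, align 1] → 25
+3 pad (align 4)
@28: b [16B, align 4] → 44
+4 tail pad (align 8)
size 48, align 8
array of 15: 15 × 48 = 720

720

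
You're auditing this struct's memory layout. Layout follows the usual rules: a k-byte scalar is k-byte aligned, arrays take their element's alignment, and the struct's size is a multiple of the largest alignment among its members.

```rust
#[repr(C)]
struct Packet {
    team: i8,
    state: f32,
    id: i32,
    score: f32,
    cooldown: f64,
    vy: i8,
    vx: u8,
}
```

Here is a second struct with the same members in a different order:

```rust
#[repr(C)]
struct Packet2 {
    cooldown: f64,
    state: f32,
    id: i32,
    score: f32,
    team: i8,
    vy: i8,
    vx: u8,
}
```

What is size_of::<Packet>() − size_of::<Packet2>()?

@0: team [1B, align 1] → 1
+3 pad (align 4)
@4: state [4B, align 4] → 8
@8: id [4B, align 4] → 12
@12: score [4B, align 4] → 16
@16: cooldown [8B, align 8] → 24
@24: vy [1B, align 1] → 25
@25: vx [1B, align 1] → 26
+6 tail pad (align 8)
size 32, align 8
— Packet2 —
@0: cooldown [8B, align 8] → 8
@8: state [4B, align 4] → 12
@12: id [4B, align 4] → 16
@16: score [4B, align 4] → 20
@20: team [1B, align 1] → 21
@21: vy [1B, align 1] → 22
@22: vx [1B, align 1] → 23
+1 tail pad (align 8)
size 24, align 8
32 − 24 = 8

8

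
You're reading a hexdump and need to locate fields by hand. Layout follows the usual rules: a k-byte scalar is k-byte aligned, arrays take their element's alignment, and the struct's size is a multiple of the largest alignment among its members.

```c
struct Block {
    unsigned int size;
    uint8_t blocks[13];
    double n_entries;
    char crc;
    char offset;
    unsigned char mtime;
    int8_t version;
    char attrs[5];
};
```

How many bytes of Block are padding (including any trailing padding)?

14

@0: size [4B, align 4] → 4
@4: blocks [13B, align 1] → 17
+7 pad (align 8)
@24: n_entries [8B, align 8] → 32
@32: crc [1B, align 1] → 33
@33: offset [1B, align 1] → 34
@34: mtime [1B, align 1] → 35
@35: version [1B, align 1] → 36
@36: attrs [5B, align 1] → 41
+7 tail pad (align 8)
size 48, align 8
data bytes 34, size 48 → padding 14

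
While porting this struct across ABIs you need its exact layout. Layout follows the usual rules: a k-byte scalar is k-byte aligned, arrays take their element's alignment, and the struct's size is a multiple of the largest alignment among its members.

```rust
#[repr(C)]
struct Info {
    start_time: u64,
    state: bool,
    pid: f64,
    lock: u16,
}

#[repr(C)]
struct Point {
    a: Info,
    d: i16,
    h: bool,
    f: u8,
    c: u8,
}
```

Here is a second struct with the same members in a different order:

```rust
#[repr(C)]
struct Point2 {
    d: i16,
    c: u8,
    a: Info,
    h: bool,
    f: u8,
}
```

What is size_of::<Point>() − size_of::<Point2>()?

Info: 0..8  start_time  (8B, 8-aligned); 8..9  state  (1B, 1-aligned); 9..16  -- padding (7B); 16..24  pid  (8B, 8-aligned); 24..26  lock  (2B, 2-aligned); 26..32  -- tail padding (6B); sizeof = 32, alignof = 8
0..32  a  (32B, 8-aligned)
32..34  d  (2B, 2-aligned)
34..35  h  (1B, 1-aligned)
35..36  f  (1B, 1-aligned)
36..37  c  (1B, 1-aligned)
37..40  -- tail padding (3B)
sizeof = 40, alignof = 8
— Point2 —
0..2  d  (2B, 2-aligned)
2..3  c  (1B, 1-aligned)
3..8  -- padding (5B)
8..40  a  (32B, 8-aligned)
40..41  h  (1B, 1-aligned)
41..42  f  (1B, 1-aligned)
42..48  -- tail padding (6B)
sizeof = 48, alignof = 8
40 − 48 = -8

-8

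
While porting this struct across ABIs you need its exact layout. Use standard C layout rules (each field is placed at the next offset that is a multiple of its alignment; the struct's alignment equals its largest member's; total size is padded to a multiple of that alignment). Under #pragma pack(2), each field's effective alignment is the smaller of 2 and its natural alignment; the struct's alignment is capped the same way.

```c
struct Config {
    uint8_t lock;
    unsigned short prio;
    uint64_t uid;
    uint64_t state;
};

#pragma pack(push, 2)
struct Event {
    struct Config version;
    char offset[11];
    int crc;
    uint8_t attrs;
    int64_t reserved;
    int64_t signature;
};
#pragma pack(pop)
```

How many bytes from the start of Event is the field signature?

50

Config: @0: lock [1B, align 1] → 1; +1 pad (align 2); @2: prio [2B, align 2] → 4; +4 pad (align 8); @8: uid [8B, align 8] → 16; @16: state [8B, align 8] → 24; size 24, align 8
@0: version [24B, align 2] → 24
@24: offset [11B, align 1] → 35
+1 pad (align 2)
@36: crc [4B, align 2] → 40
@40: attrs [1B, align 1] → 41
+1 pad (align 2)
@42: reserved [8B, align 2] → 50
@50: signature [8B, align 2] → 58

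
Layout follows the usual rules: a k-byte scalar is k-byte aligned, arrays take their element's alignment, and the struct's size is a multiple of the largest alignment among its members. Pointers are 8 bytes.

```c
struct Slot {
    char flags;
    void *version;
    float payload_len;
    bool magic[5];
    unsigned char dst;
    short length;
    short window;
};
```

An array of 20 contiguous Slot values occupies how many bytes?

@0: flags [1B, align 1] → 1
+7 pad (align 8)
@8: version [8B, align 8] → 16
@16: payload_len [4B, align 4] → 20
@20: magic [5B, align 1] → 25
@25: dst [1B, align 1] → 26
@26: length [2B, align 2] → 28
@28: window [2B, align 2] → 30
+2 tail pad (align 8)
size 32, align 8
array of 20: 20 × 32 = 640

640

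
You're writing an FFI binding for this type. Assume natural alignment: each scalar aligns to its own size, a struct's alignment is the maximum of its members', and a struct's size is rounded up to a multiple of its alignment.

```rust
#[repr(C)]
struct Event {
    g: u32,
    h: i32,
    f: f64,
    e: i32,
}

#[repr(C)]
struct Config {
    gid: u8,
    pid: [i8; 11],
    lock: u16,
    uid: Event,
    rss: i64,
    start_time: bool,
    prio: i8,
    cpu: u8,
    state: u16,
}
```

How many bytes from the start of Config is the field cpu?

50

Event: 0..4  g  (4B, 4-aligned); 4..8  h  (4B, 4-aligned); 8..16  f  (8B, 8-aligned); 16..20  e  (4B, 4-aligned); 20..24  -- tail padding (4B); sizeof = 24, alignof = 8
0..1  gid  (1B, 1-aligned)
1..12  pid  (11B, 1-aligned)
12..14  lock  (2B, 2-aligned)
14..16  -- padding (2B)
16..40  uid  (24B, 8-aligned)
40..48  rss  (8B, 8-aligned)
48..49  start_time  (1B, 1-aligned)
49..50  prio  (1B, 1-aligned)
50..51  cpu  (1B, 1-aligned)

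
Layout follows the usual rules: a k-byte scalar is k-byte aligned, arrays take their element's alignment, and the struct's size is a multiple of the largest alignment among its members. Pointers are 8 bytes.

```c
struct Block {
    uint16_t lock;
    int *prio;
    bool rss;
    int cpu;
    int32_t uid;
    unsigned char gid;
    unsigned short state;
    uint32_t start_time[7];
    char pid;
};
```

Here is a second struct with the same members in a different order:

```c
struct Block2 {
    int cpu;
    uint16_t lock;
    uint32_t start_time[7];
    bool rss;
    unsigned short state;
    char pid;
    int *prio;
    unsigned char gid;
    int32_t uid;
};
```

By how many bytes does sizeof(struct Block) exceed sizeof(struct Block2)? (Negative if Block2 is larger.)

0..2  lock  (2B, 2-aligned)
2..8  -- padding (6B)
8..16  prio  (8B, 8-aligned)
16..17  rss  (1B, 1-aligned)
17..20  -- padding (3B)
20..24  cpu  (4B, 4-aligned)
24..28  uid  (4B, 4-aligned)
28..29  gid  (1B, 1-aligned)
29..30  -- padding (1B)
30..32  state  (2B, 2-aligned)
32..60  start_time  (28B, 4-aligned)
60..61  pid  (1B, 1-aligned)
61..64  -- tail padding (3B)
sizeof = 64, alignof = 8
— Block2 —
0..4  cpu  (4B, 4-aligned)
4..6  lock  (2B, 2-aligned)
6..8  -- padding (2B)
8..36  start_time  (28B, 4-aligned)
36..37  rss  (1B, 1-aligned)
37..38  -- padding (1B)
38..40  state  (2B, 2-aligned)
40..41  pid  (1B, 1-aligned)
41..48  -- padding (7B)
48..56  prio  (8B, 8-aligned)
56..57  gid  (1B, 1-aligned)
57..60  -- padding (3B)
60..64  uid  (4B, 4-aligned)
sizeof = 64, alignof = 8
64 − 64 = 0

0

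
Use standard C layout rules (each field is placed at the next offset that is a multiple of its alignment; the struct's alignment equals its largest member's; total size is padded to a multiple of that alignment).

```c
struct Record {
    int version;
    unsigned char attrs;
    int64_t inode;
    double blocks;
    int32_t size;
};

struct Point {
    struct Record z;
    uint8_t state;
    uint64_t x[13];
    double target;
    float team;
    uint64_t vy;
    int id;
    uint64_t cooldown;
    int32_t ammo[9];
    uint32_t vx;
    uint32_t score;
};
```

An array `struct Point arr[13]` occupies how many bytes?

3016

Record: @0: version [4B, align 4] → 4; @4: attrs [1B, align 1] → 5; +3 pad (align 8); @8: inode [8B, align 8] → 16; @16: blocks [8B, align 8] → 24; @24: size [4B, align 4] → 28; +4 tail pad (align 8); size 32, align 8
@0: z [32B, align 8] → 32
@32: state [1B, align 1] → 33
+7 pad (align 8)
@40: x [104B, align 8] → 144
@144: target [8B, align 8] → 152
@152: team [4B, align 4] → 156
+4 pad (align 8)
@160: vy [8B, align 8] → 168
@168: id [4B, align 4] → 172
+4 pad (align 8)
@176: cooldown [8B, align 8] → 184
@184: ammo [36B, align 4] → 220
@220: vx [4B, align 4] → 224
@224: score [4B, align 4] → 228
+4 tail pad (align 8)
size 232, align 8
array of 13: 13 × 232 = 3016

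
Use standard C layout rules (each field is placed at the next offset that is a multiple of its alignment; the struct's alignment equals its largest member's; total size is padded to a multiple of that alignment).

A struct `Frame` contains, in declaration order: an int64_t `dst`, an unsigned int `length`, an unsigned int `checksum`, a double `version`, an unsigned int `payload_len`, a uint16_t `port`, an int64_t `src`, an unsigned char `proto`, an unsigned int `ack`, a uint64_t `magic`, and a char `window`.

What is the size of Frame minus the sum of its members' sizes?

dst at 0 (size 8, align 8) → ends 8
length at 8 (size 4, align 4) → ends 12
checksum at 12 (size 4, align 4) → ends 16
version at 16 (size 8, align 8) → ends 24
payload_len at 24 (size 4, align 4) → ends 28
port at 28 (size 2, align 2) → ends 30
pad 2 to align 8 for src
src at 32 (size 8, align 8) → ends 40
proto at 40 (size 1, align 1) → ends 41
pad 3 to align 4 for ack
ack at 44 (size 4, align 4) → ends 48
magic at 48 (size 8, align 8) → ends 56
window at 56 (size 1, align 1) → ends 57
tail pad 7 to reach multiple of 8
total 64 bytes, alignment 8
data bytes 52, size 64 → padding 12

12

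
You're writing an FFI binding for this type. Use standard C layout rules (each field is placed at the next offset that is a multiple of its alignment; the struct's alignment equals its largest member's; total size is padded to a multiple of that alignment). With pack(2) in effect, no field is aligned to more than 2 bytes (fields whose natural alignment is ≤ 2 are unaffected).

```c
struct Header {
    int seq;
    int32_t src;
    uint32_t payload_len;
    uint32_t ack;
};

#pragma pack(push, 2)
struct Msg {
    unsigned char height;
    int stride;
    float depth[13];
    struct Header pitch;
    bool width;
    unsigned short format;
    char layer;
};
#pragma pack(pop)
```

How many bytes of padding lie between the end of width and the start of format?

Header: @0: seq [4B, align 4] → 4; @4: src [4B, align 4] → 8; @8: payload_len [4B, align 4] → 12; @12: ack [4B, align 4] → 16; size 16, align 4
@0: height [1B, align 1] → 1
+1 pad (align 2)
@2: stride [4B, align 2] → 6
@6: depth [52B, align 2] → 58
@58: pitch [16B, align 2] → 74
@74: width [1B, align 1] → 75
+1 pad (align 2)
@76: format [2B, align 2] → 78

1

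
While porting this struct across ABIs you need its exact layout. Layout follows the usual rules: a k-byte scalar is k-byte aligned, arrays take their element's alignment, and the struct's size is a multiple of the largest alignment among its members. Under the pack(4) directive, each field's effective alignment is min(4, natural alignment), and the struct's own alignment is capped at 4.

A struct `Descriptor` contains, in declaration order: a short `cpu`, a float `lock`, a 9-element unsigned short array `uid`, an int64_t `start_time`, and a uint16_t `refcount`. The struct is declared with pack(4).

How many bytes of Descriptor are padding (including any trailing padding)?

@0: cpu [2B, align 2] → 2
+2 pad (align 4)
@4: lock [4B, align 4] → 8
@8: uid [18B, align 2] → 26
+2 pad (align 4)
@28: start_time [8B, align 4] → 36
@36: refcount [2B, align 2] → 38
+2 tail pad (align 4)
size 40, align 4
data bytes 34, size 40 → padding 6

6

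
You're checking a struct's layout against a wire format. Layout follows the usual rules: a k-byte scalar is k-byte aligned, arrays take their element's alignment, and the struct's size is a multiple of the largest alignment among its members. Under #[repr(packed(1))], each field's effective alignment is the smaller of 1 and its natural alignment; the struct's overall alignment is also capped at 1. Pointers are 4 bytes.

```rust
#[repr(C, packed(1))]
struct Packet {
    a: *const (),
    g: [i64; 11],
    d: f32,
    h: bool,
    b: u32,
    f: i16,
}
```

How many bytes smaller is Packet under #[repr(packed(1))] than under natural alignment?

9

natural layout:
  a at 0 (size 4, align 4) → ends 4
  pad 4 to align 8 for g
  g at 8 (size 88, align 8) → ends 96
  d at 96 (size 4, align 4) → ends 100
  h at 100 (size 1, align 1) → ends 101
  pad 3 to align 4 for b
  b at 104 (size 4, align 4) → ends 108
  f at 108 (size 2, align 2) → ends 110
  tail pad 2 to reach multiple of 8
  total 112 bytes, alignment 8
packed(1) layout:
  a at 0 (size 4, align 1) → ends 4
  g at 4 (size 88, align 1) → ends 92
  d at 92 (size 4, align 1) → ends 96
  h at 96 (size 1, align 1) → ends 97
  b at 97 (size 4, align 1) → ends 101
  f at 101 (size 2, align 1) → ends 103
  total 103 bytes, alignment 1
112 − 103 = 9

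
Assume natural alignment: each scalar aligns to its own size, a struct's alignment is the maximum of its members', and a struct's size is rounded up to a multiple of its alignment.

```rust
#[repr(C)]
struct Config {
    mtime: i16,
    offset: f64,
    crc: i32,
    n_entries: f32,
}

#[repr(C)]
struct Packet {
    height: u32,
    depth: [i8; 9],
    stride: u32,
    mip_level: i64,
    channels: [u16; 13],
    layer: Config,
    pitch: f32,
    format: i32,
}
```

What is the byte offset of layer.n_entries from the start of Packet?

84

Config: 0..2  mtime  (2B, 2-aligned); 2..8  -- padding (6B); 8..16  offset  (8B, 8-aligned); 16..20  crc  (4B, 4-aligned); 20..24  n_entries  (4B, 4-aligned); sizeof = 24, alignof = 8
0..4  height  (4B, 4-aligned)
4..13  depth  (9B, 1-aligned)
13..16  -- padding (3B)
16..20  stride  (4B, 4-aligned)
20..24  -- padding (4B)
24..32  mip_level  (8B, 8-aligned)
32..58  channels  (26B, 2-aligned)
58..64  -- padding (6B)
64..88  layer  (24B, 8-aligned)
within Config: n_entries at 20
64 + 20 = 84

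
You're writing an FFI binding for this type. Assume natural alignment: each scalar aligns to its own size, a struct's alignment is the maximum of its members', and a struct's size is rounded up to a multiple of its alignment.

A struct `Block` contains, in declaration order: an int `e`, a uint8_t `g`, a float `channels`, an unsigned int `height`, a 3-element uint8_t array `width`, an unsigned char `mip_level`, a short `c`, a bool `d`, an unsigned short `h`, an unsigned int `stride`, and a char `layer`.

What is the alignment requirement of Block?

4

member alignments: e=4, g=1, channels=4, height=4, width=1, mip_level=1, c=2, d=1, h=2, stride=4, layer=1
max = 4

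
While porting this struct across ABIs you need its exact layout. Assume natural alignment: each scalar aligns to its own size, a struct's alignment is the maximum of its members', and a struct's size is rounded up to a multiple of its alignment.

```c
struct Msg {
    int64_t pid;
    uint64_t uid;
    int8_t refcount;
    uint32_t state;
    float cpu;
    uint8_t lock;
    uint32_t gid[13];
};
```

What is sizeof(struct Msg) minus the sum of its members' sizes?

10

0..8  pid  (8B, 8-aligned)
8..16  uid  (8B, 8-aligned)
16..17  refcount  (1B, 1-aligned)
17..20  -- padding (3B)
20..24  state  (4B, 4-aligned)
24..28  cpu  (4B, 4-aligned)
28..29  lock  (1B, 1-aligned)
29..32  -- padding (3B)
32..84  gid  (52B, 4-aligned)
84..88  -- tail padding (4B)
sizeof = 88, alignof = 8
data bytes 78, size 88 → padding 10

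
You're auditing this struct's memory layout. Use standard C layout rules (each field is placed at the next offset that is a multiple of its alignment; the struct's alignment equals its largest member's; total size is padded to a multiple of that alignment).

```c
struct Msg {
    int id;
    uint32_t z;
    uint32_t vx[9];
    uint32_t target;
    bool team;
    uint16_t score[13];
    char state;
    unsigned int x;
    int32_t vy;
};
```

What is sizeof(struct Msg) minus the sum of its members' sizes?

id at 0 (size 4, align 4) → ends 4
z at 4 (size 4, align 4) → ends 8
vx at 8 (size 36, align 4) → ends 44
target at 44 (size 4, align 4) → ends 48
team at 48 (size 1, align 1) → ends 49
pad 1 to align 2 for score
score at 50 (size 26, align 2) → ends 76
state at 76 (size 1, align 1) → ends 77
pad 3 to align 4 for x
x at 80 (size 4, align 4) → ends 84
vy at 84 (size 4, align 4) → ends 88
total 88 bytes, alignment 4
data bytes 84, size 88 → padding 4

4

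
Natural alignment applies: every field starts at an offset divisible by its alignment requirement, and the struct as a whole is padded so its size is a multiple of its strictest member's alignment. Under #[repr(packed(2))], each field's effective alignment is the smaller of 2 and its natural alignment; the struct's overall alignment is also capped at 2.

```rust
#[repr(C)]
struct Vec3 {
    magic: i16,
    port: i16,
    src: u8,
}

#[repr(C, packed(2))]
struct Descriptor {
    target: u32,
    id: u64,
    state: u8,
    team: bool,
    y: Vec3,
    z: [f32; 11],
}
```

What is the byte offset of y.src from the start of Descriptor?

18

Vec3: @0: magic [2B, align 2] → 2; @2: port [2B, align 2] → 4; @4: src [1B, align 1] → 5; +1 tail pad (align 2); size 6, align 2
@0: target [4B, align 2] → 4
@4: id [8B, align 2] → 12
@12: state [1B, align 1] → 13
@13: team [1B, align 1] → 14
@14: y [6B, align 2] → 20
within Vec3: src at 4
14 + 4 = 18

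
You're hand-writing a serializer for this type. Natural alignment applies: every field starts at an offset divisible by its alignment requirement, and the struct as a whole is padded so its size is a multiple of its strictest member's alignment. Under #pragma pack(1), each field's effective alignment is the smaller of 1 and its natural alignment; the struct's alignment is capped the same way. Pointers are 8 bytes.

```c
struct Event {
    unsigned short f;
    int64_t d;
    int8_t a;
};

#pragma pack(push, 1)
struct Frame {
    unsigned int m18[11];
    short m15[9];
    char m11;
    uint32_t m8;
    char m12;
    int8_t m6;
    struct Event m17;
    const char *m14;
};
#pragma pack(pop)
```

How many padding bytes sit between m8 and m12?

0

Event: 0..2  f  (2B, 2-aligned); 2..8  -- padding (6B); 8..16  d  (8B, 8-aligned); 16..17  a  (1B, 1-aligned); 17..24  -- tail padding (7B); sizeof = 24, alignof = 8
0..44  m18  (44B, 1-aligned)
44..62  m15  (18B, 1-aligned)
62..63  m11  (1B, 1-aligned)
63..67  m8  (4B, 1-aligned)
67..68  m12  (1B, 1-aligned)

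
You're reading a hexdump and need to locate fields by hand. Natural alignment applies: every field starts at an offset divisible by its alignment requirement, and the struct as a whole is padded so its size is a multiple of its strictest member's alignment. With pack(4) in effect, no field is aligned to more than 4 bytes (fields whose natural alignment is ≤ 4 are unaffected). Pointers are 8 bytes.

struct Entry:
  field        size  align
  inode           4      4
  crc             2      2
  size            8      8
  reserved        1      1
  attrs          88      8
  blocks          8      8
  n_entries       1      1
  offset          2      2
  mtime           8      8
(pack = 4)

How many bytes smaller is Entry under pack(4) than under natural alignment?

natural layout:
  inode at 0 (size 4, align 4) → ends 4
  crc at 4 (size 2, align 2) → ends 6
  pad 2 to align 8 for size
  size at 8 (size 8, align 8) → ends 16
  reserved at 16 (size 1, align 1) → ends 17
  pad 7 to align 8 for attrs
  attrs at 24 (size 88, align 8) → ends 112
  blocks at 112 (size 8, align 8) → ends 120
  n_entries at 120 (size 1, align 1) → ends 121
  pad 1 to align 2 for offset
  offset at 122 (size 2, align 2) → ends 124
  pad 4 to align 8 for mtime
  mtime at 128 (size 8, align 8) → ends 136
  total 136 bytes, alignment 8
packed(4) layout:
  inode at 0 (size 4, align 4) → ends 4
  crc at 4 (size 2, align 2) → ends 6
  pad 2 to align 4 for size
  size at 8 (size 8, align 4) → ends 16
  reserved at 16 (size 1, align 1) → ends 17
  pad 3 to align 4 for attrs
  attrs at 20 (size 88, align 4) → ends 108
  blocks at 108 (size 8, align 4) → ends 116
  n_entries at 116 (size 1, align 1) → ends 117
  pad 1 to align 2 for offset
  offset at 118 (size 2, align 2) → ends 120
  mtime at 120 (size 8, align 4) → ends 128
  total 128 bytes, alignment 4
136 − 128 = 8

8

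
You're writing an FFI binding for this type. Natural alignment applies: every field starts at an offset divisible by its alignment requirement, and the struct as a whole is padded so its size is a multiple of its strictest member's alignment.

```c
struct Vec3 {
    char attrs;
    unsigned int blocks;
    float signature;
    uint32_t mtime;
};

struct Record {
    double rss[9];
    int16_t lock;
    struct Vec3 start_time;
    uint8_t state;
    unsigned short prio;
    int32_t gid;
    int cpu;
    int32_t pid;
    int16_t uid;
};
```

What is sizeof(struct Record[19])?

Vec3: attrs at 0 (size 1, align 1) → ends 1; pad 3 to align 4 for blocks; blocks at 4 (size 4, align 4) → ends 8; signature at 8 (size 4, align 4) → ends 12; mtime at 12 (size 4, align 4) → ends 16; total 16 bytes, alignment 4
rss at 0 (size 72, align 8) → ends 72
lock at 72 (size 2, align 2) → ends 74
pad 2 to align 4 for start_time
start_time at 76 (size 16, align 4) → ends 92
state at 92 (size 1, align 1) → ends 93
pad 1 to align 2 for prio
prio at 94 (size 2, align 2) → ends 96
gid at 96 (size 4, align 4) → ends 100
cpu at 100 (size 4, align 4) → ends 104
pid at 104 (size 4, align 4) → ends 108
uid at 108 (size 2, align 2) → ends 110
tail pad 2 to reach multiple of 8
total 112 bytes, alignment 8
array of 19: 19 × 112 = 2128

2128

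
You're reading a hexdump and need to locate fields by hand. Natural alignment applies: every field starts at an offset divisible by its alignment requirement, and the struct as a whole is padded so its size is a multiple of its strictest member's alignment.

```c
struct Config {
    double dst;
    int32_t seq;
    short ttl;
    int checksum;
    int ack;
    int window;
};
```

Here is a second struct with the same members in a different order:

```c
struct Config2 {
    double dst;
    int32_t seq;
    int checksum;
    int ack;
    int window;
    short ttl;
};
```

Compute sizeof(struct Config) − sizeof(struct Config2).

0

0..8  dst  (8B, 8-aligned)
8..12  seq  (4B, 4-aligned)
12..14  ttl  (2B, 2-aligned)
14..16  -- padding (2B)
16..20  checksum  (4B, 4-aligned)
20..24  ack  (4B, 4-aligned)
24..28  window  (4B, 4-aligned)
28..32  -- tail padding (4B)
sizeof = 32, alignof = 8
— Config2 —
0..8  dst  (8B, 8-aligned)
8..12  seq  (4B, 4-aligned)
12..16  checksum  (4B, 4-aligned)
16..20  ack  (4B, 4-aligned)
20..24  window  (4B, 4-aligned)
24..26  ttl  (2B, 2-aligned)
26..32  -- tail padding (6B)
sizeof = 32, alignof = 8
32 − 32 = 0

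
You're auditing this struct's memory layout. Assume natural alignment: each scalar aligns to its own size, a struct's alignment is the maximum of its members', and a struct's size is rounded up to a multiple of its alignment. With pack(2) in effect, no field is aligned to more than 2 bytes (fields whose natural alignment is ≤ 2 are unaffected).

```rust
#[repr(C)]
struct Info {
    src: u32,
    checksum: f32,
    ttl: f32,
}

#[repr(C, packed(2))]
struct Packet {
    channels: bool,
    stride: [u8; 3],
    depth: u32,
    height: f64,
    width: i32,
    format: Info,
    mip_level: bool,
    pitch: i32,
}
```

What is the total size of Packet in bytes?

Info: src at 0 (size 4, align 4) → ends 4; checksum at 4 (size 4, align 4) → ends 8; ttl at 8 (size 4, align 4) → ends 12; total 12 bytes, alignment 4
channels at 0 (size 1, align 1) → ends 1
stride at 1 (size 3, align 1) → ends 4
depth at 4 (size 4, align 2) → ends 8
height at 8 (size 8, align 2) → ends 16
width at 16 (size 4, align 2) → ends 20
format at 20 (size 12, align 2) → ends 32
mip_level at 32 (size 1, align 1) → ends 33
pad 1 to align 2 for pitch
pitch at 34 (size 4, align 2) → ends 38
total 38 bytes, alignment 2

38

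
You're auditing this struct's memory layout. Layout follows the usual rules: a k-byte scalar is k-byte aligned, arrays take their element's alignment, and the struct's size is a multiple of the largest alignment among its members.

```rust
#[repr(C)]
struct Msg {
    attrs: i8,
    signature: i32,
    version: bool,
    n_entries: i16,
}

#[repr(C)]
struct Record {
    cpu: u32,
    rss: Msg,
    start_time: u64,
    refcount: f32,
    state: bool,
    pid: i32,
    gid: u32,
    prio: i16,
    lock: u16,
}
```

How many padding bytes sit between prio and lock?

Msg: 0..1  attrs  (1B, 1-aligned); 1..4  -- padding (3B); 4..8  signature  (4B, 4-aligned); 8..9  version  (1B, 1-aligned); 9..10  -- padding (1B); 10..12  n_entries  (2B, 2-aligned); sizeof = 12, alignof = 4
0..4  cpu  (4B, 4-aligned)
4..16  rss  (12B, 4-aligned)
16..24  start_time  (8B, 8-aligned)
24..28  refcount  (4B, 4-aligned)
28..29  state  (1B, 1-aligned)
29..32  -- padding (3B)
32..36  pid  (4B, 4-aligned)
36..40  gid  (4B, 4-aligned)
40..42  prio  (2B, 2-aligned)
42..44  lock  (2B, 2-aligned)

0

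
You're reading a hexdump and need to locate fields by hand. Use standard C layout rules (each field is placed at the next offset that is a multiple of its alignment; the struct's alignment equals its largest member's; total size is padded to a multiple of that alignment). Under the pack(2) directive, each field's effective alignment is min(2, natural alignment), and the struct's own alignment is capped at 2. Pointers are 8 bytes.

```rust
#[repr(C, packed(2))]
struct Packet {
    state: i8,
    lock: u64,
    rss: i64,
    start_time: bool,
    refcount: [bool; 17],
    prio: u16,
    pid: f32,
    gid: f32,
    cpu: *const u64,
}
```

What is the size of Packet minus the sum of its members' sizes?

1

@0: state [1B, align 1] → 1
+1 pad (align 2)
@2: lock [8B, align 2] → 10
@10: rss [8B, align 2] → 18
@18: start_time [1B, align 1] → 19
@19: refcount [17B, align 1] → 36
@36: prio [2B, align 2] → 38
@38: pid [4B, align 2] → 42
@42: gid [4B, align 2] → 46
@46: cpu [8B, align 2] → 54
size 54, align 2
data bytes 53, size 54 → padding 1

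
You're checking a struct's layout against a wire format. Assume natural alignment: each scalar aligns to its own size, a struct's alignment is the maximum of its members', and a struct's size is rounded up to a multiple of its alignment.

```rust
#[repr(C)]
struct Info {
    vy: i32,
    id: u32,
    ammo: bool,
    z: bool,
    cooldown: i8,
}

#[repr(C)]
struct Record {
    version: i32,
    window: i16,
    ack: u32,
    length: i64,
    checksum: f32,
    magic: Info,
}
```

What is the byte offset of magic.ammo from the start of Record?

36

Info: @0: vy [4B, align 4] → 4; @4: id [4B, align 4] → 8; @8: ammo [1B, align 1] → 9; @9: z [1B, align 1] → 10; @10: cooldown [1B, align 1] → 11; +1 tail pad (align 4); size 12, align 4
@0: version [4B, align 4] → 4
@4: window [2B, align 2] → 6
+2 pad (align 4)
@8: ack [4B, align 4] → 12
+4 pad (align 8)
@16: length [8B, align 8] → 24
@24: checksum [4B, align 4] → 28
@28: magic [12B, align 4] → 40
within Info: ammo at 8
28 + 8 = 36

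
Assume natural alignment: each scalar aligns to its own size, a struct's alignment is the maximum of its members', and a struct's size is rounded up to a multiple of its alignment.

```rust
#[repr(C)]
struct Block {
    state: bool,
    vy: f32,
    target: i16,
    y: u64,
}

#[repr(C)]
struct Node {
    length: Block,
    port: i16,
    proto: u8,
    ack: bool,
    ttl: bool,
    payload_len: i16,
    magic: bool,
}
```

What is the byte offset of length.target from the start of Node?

8

Block: 0..1  state  (1B, 1-aligned); 1..4  -- padding (3B); 4..8  vy  (4B, 4-aligned); 8..10  target  (2B, 2-aligned); 10..16  -- padding (6B); 16..24  y  (8B, 8-aligned); sizeof = 24, alignof = 8
0..24  length  (24B, 8-aligned)
within Block: target at 8
0 + 8 = 8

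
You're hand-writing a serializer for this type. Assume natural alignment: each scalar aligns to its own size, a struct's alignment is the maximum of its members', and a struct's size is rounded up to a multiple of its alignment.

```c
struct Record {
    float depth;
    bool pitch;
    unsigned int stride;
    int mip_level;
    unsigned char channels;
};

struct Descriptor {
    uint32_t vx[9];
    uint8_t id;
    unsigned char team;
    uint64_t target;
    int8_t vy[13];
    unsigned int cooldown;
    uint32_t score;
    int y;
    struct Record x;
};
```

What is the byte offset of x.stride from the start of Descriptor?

Record: 0..4  depth  (4B, 4-aligned); 4..5  pitch  (1B, 1-aligned); 5..8  -- padding (3B); 8..12  stride  (4B, 4-aligned); 12..16  mip_level  (4B, 4-aligned); 16..17  channels  (1B, 1-aligned); 17..20  -- tail padding (3B); sizeof = 20, alignof = 4
0..36  vx  (36B, 4-aligned)
36..37  id  (1B, 1-aligned)
37..38  team  (1B, 1-aligned)
38..40  -- padding (2B)
40..48  target  (8B, 8-aligned)
48..61  vy  (13B, 1-aligned)
61..64  -- padding (3B)
64..68  cooldown  (4B, 4-aligned)
68..72  score  (4B, 4-aligned)
72..76  y  (4B, 4-aligned)
76..96  x  (20B, 4-aligned)
within Record: stride at 8
76 + 8 = 84

84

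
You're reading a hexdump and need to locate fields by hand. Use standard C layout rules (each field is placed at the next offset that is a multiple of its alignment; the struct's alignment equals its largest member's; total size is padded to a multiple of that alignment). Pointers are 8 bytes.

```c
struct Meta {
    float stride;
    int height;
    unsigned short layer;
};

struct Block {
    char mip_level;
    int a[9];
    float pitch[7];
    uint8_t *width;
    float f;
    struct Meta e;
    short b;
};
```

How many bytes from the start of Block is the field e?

84

Meta: stride at 0 (size 4, align 4) → ends 4; height at 4 (size 4, align 4) → ends 8; layer at 8 (size 2, align 2) → ends 10; tail pad 2 to reach multiple of 4; total 12 bytes, alignment 4
mip_level at 0 (size 1, align 1) → ends 1
pad 3 to align 4 for a
a at 4 (size 36, align 4) → ends 40
pitch at 40 (size 28, align 4) → ends 68
pad 4 to align 8 for width
width at 72 (size 8, align 8) → ends 80
f at 80 (size 4, align 4) → ends 84
e at 84 (size 12, align 4) → ends 96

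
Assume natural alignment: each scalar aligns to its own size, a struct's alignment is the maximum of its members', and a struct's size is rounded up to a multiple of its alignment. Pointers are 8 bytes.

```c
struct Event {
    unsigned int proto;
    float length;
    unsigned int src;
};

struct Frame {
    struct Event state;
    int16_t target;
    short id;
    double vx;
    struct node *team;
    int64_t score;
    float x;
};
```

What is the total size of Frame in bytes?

Event: @0: proto [4B, align 4] → 4; @4: length [4B, align 4] → 8; @8: src [4B, align 4] → 12; size 12, align 4
@0: state [12B, align 4] → 12
@12: target [2B, align 2] → 14
@14: id [2B, align 2] → 16
@16: vx [8B, align 8] → 24
@24: team [8B, align 8] → 32
@32: score [8B, align 8] → 40
@40: x [4B, align 4] → 44
+4 tail pad (align 8)
size 48, align 8

48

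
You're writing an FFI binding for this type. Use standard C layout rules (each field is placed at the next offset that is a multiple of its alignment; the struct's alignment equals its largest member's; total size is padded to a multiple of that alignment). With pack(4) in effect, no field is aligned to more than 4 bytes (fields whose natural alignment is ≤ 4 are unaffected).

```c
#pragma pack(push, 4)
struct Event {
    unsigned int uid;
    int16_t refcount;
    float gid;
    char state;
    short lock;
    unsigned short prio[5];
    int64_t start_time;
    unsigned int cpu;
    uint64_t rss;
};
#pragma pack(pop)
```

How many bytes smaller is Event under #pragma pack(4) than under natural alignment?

natural layout:
  0..4  uid  (4B, 4-aligned)
  4..6  refcount  (2B, 2-aligned)
  6..8  -- padding (2B)
  8..12  gid  (4B, 4-aligned)
  12..13  state  (1B, 1-aligned)
  13..14  -- padding (1B)
  14..16  lock  (2B, 2-aligned)
  16..26  prio  (10B, 2-aligned)
  26..32  -- padding (6B)
  32..40  start_time  (8B, 8-aligned)
  40..44  cpu  (4B, 4-aligned)
  44..48  -- padding (4B)
  48..56  rss  (8B, 8-aligned)
  sizeof = 56, alignof = 8
packed(4) layout:
  0..4  uid  (4B, 4-aligned)
  4..6  refcount  (2B, 2-aligned)
  6..8  -- padding (2B)
  8..12  gid  (4B, 4-aligned)
  12..13  state  (1B, 1-aligned)
  13..14  -- padding (1B)
  14..16  lock  (2B, 2-aligned)
  16..26  prio  (10B, 2-aligned)
  26..28  -- padding (2B)
  28..36  start_time  (8B, 4-aligned)
  36..40  cpu  (4B, 4-aligned)
  40..48  rss  (8B, 4-aligned)
  sizeof = 48, alignof = 4
56 − 48 = 8

8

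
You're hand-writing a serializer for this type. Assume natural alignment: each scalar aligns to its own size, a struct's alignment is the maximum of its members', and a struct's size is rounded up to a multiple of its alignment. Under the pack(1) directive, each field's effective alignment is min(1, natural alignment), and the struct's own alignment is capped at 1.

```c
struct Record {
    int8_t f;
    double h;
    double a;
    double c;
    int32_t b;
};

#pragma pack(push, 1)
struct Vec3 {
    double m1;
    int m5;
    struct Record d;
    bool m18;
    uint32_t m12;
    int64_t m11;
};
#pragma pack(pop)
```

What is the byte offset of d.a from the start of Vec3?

28

Record: 0..1  f  (1B, 1-aligned); 1..8  -- padding (7B); 8..16  h  (8B, 8-aligned); 16..24  a  (8B, 8-aligned); 24..32  c  (8B, 8-aligned); 32..36  b  (4B, 4-aligned); 36..40  -- tail padding (4B); sizeof = 40, alignof = 8
0..8  m1  (8B, 1-aligned)
8..12  m5  (4B, 1-aligned)
12..52  d  (40B, 1-aligned)
within Record: a at 16
12 + 16 = 28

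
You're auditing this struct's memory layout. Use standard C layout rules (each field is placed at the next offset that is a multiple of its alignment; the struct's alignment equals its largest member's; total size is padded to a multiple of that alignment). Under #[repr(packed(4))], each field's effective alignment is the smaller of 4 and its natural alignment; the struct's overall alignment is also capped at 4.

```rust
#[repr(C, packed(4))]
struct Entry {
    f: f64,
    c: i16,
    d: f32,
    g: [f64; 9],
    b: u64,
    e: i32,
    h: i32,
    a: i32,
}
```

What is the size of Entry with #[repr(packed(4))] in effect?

f at 0 (size 8, align 4) → ends 8
c at 8 (size 2, align 2) → ends 10
pad 2 to align 4 for d
d at 12 (size 4, align 4) → ends 16
g at 16 (size 72, align 4) → ends 88
b at 88 (size 8, align 4) → ends 96
e at 96 (size 4, align 4) → ends 100
h at 100 (size 4, align 4) → ends 104
a at 104 (size 4, align 4) → ends 108
total 108 bytes, alignment 4

108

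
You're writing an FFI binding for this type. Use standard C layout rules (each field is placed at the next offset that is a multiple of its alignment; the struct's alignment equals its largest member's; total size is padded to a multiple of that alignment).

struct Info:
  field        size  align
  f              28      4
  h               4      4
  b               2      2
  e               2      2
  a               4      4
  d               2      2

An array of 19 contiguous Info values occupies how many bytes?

836

@0: f [28B, align 4] → 28
@28: h [4B, align 4] → 32
@32: b [2B, align 2] → 34
@34: e [2B, align 2] → 36
@36: a [4B, align 4] → 40
@40: d [2B, align 2] → 42
+2 tail pad (align 4)
size 44, align 4
array of 19: 19 × 44 = 836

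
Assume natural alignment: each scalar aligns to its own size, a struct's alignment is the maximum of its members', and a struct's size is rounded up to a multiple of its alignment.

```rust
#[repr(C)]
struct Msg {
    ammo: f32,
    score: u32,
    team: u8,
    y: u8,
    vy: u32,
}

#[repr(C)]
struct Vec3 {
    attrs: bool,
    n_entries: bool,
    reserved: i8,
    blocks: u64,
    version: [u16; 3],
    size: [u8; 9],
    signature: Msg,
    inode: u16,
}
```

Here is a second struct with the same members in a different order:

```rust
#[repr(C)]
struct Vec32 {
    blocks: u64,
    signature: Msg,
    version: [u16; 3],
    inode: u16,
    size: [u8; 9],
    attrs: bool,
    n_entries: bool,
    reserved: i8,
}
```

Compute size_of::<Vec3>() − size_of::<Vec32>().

8

Msg: 0..4  ammo  (4B, 4-aligned); 4..8  score  (4B, 4-aligned); 8..9  team  (1B, 1-aligned); 9..10  y  (1B, 1-aligned); 10..12  -- padding (2B); 12..16  vy  (4B, 4-aligned); sizeof = 16, alignof = 4
0..1  attrs  (1B, 1-aligned)
1..2  n_entries  (1B, 1-aligned)
2..3  reserved  (1B, 1-aligned)
3..8  -- padding (5B)
8..16  blocks  (8B, 8-aligned)
16..22  version  (6B, 2-aligned)
22..31  size  (9B, 1-aligned)
31..32  -- padding (1B)
32..48  signature  (16B, 4-aligned)
48..50  inode  (2B, 2-aligned)
50..56  -- tail padding (6B)
sizeof = 56, alignof = 8
— Vec32 —
0..8  blocks  (8B, 8-aligned)
8..24  signature  (16B, 4-aligned)
24..30  version  (6B, 2-aligned)
30..32  inode  (2B, 2-aligned)
32..41  size  (9B, 1-aligned)
41..42  attrs  (1B, 1-aligned)
42..43  n_entries  (1B, 1-aligned)
43..44  reserved  (1B, 1-aligned)
44..48  -- tail padding (4B)
sizeof = 48, alignof = 8
56 − 48 = 8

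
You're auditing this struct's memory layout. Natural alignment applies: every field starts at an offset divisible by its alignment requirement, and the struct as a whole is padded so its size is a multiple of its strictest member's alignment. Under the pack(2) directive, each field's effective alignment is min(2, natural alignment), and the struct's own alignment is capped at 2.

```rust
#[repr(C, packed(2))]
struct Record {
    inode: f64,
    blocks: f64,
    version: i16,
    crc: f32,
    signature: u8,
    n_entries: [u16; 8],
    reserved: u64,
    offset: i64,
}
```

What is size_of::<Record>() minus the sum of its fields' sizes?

@0: inode [8B, align 2] → 8
@8: blocks [8B, align 2] → 16
@16: version [2B, align 2] → 18
@18: crc [4B, align 2] → 22
@22: signature [1B, align 1] → 23
+1 pad (align 2)
@24: n_entries [16B, align 2] → 40
@40: reserved [8B, align 2] → 48
@48: offset [8B, align 2] → 56
size 56, align 2
data bytes 55, size 56 → padding 1

1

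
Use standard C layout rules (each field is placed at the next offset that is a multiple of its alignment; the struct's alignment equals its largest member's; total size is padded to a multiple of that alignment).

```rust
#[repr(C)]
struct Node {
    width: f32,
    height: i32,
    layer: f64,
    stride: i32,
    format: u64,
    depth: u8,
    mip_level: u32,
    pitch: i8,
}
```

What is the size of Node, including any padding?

48 bytes

0..4  width  (4B, 4-aligned)
4..8  height  (4B, 4-aligned)
8..16  layer  (8B, 8-aligned)
16..20  stride  (4B, 4-aligned)
20..24  -- padding (4B)
24..32  format  (8B, 8-aligned)
32..33  depth  (1B, 1-aligned)
33..36  -- padding (3B)
36..40  mip_level  (4B, 4-aligned)
40..41  pitch  (1B, 1-aligned)
41..48  -- tail padding (7B)
sizeof = 48, alignof = 8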